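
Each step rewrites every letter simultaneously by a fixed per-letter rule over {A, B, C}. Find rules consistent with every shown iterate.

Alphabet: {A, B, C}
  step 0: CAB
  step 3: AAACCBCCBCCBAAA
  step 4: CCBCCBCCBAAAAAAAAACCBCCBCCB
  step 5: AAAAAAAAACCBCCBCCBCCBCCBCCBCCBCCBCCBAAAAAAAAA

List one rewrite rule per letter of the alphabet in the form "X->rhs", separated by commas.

  step 4 ⇒ step 5: CCBCCBCCBAAAAAAAAACCBCCBCCB ⇒ A·A·A·A·A·A·A·A·A·CCB·CCB·CCB·CCB·CCB·CCB·CCB·CCB·CCB·A·A·A·A·A·A·A·A·A
    A ↦ CCB
    B ↦ A
    C ↦ A

A->CCB, B->A, C->A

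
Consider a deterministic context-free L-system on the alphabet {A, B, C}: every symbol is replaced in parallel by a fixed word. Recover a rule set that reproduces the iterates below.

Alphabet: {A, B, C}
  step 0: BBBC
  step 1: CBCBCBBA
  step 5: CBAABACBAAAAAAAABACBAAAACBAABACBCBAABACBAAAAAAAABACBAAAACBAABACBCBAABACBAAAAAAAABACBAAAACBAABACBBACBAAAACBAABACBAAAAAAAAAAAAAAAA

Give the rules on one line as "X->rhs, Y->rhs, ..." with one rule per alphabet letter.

  step 0 ⇒ step 1: BBBC ⇒ CB·CB·CB·BA
    B ↦ CB
    C ↦ BA
    A ↦ AA  (constrained at step 1)

A->AA, B->CB, C->BA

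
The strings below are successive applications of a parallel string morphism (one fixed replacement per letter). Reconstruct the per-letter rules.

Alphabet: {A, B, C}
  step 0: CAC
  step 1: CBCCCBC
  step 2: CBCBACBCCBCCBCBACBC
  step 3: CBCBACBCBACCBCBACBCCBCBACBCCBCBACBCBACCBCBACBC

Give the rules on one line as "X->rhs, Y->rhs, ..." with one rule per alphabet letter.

  step 2 ⇒ step 3: CBCBACBCCBCCBCBACBC ⇒ CBC·BA·CBC·BA·C·CBC·BA·CBC·CBC·BA·CBC·CBC·BA·CBC·BA·C·CBC·BA·CBC
    A ↦ C
    B ↦ BA
    C ↦ CBC

A->C, B->BA, C->CBC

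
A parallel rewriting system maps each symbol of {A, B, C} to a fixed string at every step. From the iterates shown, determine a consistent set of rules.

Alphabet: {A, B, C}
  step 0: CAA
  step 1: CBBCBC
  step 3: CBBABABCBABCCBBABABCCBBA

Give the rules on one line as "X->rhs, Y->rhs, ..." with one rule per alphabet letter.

A->BC, B->BA, C->CB

  step 0 ⇒ step 1: CAA ⇒ CB·BC·BC
    A ↦ BC
    C ↦ CB
    B ↦ BA  (constrained at step 1)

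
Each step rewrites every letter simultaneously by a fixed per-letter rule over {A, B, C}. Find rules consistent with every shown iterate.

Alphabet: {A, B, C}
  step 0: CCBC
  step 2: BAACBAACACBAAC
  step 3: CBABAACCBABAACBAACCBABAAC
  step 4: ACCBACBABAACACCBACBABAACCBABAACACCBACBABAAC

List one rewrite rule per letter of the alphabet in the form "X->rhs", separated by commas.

A->BA, B->C, C->AC

  step 3 ⇒ step 4: CBABAACCBABAACBAACCBABAAC ⇒ AC·C·BA·C·BA·BA·AC·AC·C·BA·C·BA·BA·AC·C·BA·BA·AC·AC·C·BA·C·BA·BA·AC
    A ↦ BA
    B ↦ C
    C ↦ AC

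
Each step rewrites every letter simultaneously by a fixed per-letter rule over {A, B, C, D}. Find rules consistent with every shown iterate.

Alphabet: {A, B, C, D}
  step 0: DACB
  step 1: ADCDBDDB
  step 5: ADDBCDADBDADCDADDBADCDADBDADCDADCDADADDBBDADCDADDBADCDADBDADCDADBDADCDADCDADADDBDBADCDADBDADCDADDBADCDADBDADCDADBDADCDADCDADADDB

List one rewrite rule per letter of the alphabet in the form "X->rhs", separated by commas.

  step 0 ⇒ step 1: DACB ⇒ AD·CD·BD·DB
    A ↦ CD
    B ↦ DB
    C ↦ BD
    D ↦ AD

A->CD, B->DB, C->BD, D->AD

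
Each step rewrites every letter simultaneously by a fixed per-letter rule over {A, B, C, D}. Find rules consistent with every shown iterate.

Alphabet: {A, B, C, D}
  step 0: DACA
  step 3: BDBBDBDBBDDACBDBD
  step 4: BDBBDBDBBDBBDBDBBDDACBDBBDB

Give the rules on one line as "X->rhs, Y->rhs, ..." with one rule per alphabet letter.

  step 3 ⇒ step 4: BDBBDBDBBDDACBDBD ⇒ BD·B·BD·BD·B·BD·B·BD·BD·B·B·DD·AC·BD·B·BD·B
    A ↦ DD
    B ↦ BD
    C ↦ AC
    D ↦ B

A->DD, B->BD, C->AC, D->B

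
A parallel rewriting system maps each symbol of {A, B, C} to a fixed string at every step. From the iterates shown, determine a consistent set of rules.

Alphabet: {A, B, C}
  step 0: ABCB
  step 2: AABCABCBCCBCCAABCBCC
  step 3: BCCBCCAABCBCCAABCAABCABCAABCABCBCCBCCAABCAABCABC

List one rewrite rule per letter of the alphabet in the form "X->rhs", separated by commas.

A->BCC, B->A, C->ABC

  step 2 ⇒ step 3: AABCABCBCCBCCAABCBCC ⇒ BCC·BCC·A·ABC·BCC·A·ABC·A·ABC·ABC·A·ABC·ABC·BCC·BCC·A·ABC·A·ABC·ABC
    A ↦ BCC
    B ↦ A
    C ↦ ABC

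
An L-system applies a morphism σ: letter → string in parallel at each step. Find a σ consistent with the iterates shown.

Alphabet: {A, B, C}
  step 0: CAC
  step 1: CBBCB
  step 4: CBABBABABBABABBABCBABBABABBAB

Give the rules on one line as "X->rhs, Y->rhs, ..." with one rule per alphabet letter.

  step 0 ⇒ step 1: CAC ⇒ CB·B·CB
    A ↦ B
    C ↦ CB
    B ↦ AB  (constrained at step 1)

A->B, B->AB, C->CB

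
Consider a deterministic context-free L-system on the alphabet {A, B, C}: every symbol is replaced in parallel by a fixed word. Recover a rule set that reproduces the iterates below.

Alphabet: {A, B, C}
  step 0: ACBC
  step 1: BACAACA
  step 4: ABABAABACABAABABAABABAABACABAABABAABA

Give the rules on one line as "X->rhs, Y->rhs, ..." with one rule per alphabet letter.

A->BA, B->A, C->CA

  step 0 ⇒ step 1: ACBC ⇒ BA·CA·A·CA
    A ↦ BA
    B ↦ A
    C ↦ CA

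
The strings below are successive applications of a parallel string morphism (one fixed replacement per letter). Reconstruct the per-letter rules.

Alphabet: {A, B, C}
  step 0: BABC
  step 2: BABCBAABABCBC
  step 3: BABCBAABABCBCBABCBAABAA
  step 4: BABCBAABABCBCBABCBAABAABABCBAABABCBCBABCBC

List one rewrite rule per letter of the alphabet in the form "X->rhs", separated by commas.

  step 3 ⇒ step 4: BABCBAABABCBCBABCBAABAA ⇒ BA·BC·BA·A·BA·BC·BC·BA·BC·BA·A·BA·A·BA·BC·BA·A·BA·BC·BC·BA·BC·BC
    A ↦ BC
    B ↦ BA
    C ↦ A

A->BC, B->BA, C->A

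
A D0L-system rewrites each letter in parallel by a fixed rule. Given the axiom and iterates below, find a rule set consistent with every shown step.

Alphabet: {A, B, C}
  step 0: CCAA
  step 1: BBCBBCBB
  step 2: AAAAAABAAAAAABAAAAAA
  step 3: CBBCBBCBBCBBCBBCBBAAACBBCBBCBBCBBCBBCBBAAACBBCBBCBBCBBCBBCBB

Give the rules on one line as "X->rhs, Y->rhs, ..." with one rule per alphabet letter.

  step 2 ⇒ step 3: AAAAAABAAAAAABAAAAAA ⇒ CBB·CBB·CBB·CBB·CBB·CBB·AAA·CBB·CBB·CBB·CBB·CBB·CBB·AAA·CBB·CBB·CBB·CBB·CBB·CBB
    A ↦ CBB
    B ↦ AAA
  step 0 ⇒ step 1: CCAA ⇒ B·B·CBB·CBB
    C ↦ B

A->CBB, B->AAA, C->B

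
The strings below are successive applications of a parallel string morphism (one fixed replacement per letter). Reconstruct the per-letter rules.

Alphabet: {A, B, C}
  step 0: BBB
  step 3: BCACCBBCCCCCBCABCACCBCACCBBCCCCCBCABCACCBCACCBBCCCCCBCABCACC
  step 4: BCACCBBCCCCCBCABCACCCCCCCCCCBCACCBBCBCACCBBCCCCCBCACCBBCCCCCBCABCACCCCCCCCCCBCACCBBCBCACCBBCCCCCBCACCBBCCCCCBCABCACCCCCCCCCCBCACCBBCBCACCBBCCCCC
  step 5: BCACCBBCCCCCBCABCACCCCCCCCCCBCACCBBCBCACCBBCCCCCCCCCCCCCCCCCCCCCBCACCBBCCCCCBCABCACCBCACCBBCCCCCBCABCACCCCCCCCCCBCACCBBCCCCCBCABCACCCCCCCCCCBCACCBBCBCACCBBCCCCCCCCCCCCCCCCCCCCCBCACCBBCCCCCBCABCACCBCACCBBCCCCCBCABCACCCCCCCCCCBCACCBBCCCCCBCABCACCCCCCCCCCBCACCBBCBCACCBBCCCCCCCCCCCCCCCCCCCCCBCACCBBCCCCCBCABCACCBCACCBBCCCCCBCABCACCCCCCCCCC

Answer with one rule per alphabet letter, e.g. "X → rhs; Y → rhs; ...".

  step 4 ⇒ step 5: BCACCBBCCCCCBCABCACCCCCCCCCCBCACCBBCBCACCBBCCCCCBCACCBBCCCCCBCABCACCCCCCCCCCBCACCBBCBCACCBBCCCCCBCACCBBCCCCCBCABCACCCCCCCCCCBCACCBBCBCACCBBCCCCC ⇒ BCA·CC·BBC·CC·CC·BCA·BCA·CC·CC·CC·CC·CC·BCA·CC·BBC·BCA·CC·BBC·CC·CC·CC·CC·CC·CC·CC·CC·CC·CC·BCA·CC·BBC·CC·CC·BCA·BCA·CC·BCA·CC·BBC·CC·CC·BCA·BCA·CC·CC·CC·CC·CC·BCA·CC·BBC·CC·CC·BCA·BCA·CC·CC·CC·CC·CC·BCA·CC·BBC·BCA·CC·BBC·CC·CC·CC·CC·CC·CC·CC·CC·CC·CC·BCA·CC·BBC·CC·CC·BCA·BCA·CC·BCA·CC·BBC·CC·CC·BCA·BCA·CC·CC·CC·CC·CC·BCA·CC·BBC·CC·CC·BCA·BCA·CC·CC·CC·CC·CC·BCA·CC·BBC·BCA·CC·BBC·CC·CC·CC·CC·CC·CC·CC·CC·CC·CC·BCA·CC·BBC·CC·CC·BCA·BCA·CC·BCA·CC·BBC·CC·CC·BCA·BCA·CC·CC·CC·CC·CC
    A ↦ BBC
    B ↦ BCA
    C ↦ CC

A->BBC, B->BCA, C->CC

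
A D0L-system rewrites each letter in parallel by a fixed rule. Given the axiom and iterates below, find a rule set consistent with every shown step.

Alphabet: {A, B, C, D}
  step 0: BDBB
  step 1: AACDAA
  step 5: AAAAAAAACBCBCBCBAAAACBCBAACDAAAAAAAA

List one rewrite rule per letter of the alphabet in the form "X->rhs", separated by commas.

  step 0 ⇒ step 1: BDBB ⇒ A·ACD·A·A
    B ↦ A
    D ↦ ACD
    A ↦ CB  (constrained at step 1)
    C ↦ A  (constrained at step 1)

A->CB, B->A, C->A, D->ACD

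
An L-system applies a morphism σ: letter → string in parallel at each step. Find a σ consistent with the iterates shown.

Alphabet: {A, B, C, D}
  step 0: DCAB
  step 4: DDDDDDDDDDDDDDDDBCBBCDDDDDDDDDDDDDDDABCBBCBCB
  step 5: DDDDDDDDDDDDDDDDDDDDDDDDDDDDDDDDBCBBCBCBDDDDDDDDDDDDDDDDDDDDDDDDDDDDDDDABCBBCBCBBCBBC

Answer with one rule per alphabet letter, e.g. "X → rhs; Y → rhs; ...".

A->DA, B->BC, C->B, D->DD

  step 4 ⇒ step 5: DDDDDDDDDDDDDDDDBCBBCDDDDDDDDDDDDDDDABCBBCBCB ⇒ DD·DD·DD·DD·DD·DD·DD·DD·DD·DD·DD·DD·DD·DD·DD·DD·BC·B·BC·BC·B·DD·DD·DD·DD·DD·DD·DD·DD·DD·DD·DD·DD·DD·DD·DD·DA·BC·B·BC·BC·B·BC·B·BC
    A ↦ DA
    B ↦ BC
    C ↦ B
    D ↦ DD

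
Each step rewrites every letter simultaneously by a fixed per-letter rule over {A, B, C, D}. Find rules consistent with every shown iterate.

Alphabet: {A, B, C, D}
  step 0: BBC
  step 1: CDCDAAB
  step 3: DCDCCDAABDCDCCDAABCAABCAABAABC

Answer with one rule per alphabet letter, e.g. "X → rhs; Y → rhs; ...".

A->DC, B->CD, C->AAB, D->C

  step 0 ⇒ step 1: BBC ⇒ CD·CD·AAB
    B ↦ CD
    C ↦ AAB
    A ↦ DC  (constrained at step 1)
    D ↦ C  (constrained at step 1)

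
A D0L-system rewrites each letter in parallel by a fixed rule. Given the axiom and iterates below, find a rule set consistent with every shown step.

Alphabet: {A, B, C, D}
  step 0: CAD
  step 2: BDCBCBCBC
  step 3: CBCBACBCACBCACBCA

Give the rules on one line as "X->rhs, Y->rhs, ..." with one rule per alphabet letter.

  step 2 ⇒ step 3: BDCBCBCBC ⇒ CBC·B·A·CBC·A·CBC·A·CBC·A
    B ↦ CBC
    C ↦ A
    D ↦ B
    A ↦ BD  (constrained at step 0)

A->BD, B->CBC, C->A, D->B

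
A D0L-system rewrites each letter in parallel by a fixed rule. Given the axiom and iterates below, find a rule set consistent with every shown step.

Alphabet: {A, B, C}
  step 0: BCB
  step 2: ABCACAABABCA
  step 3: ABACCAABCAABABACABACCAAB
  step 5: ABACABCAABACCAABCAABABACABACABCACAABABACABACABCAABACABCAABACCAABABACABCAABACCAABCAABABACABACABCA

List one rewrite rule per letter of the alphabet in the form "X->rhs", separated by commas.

A->AB, B->AC, C->CA

  step 2 ⇒ step 3: ABCACAABABCA ⇒ AB·AC·CA·AB·CA·AB·AB·AC·AB·AC·CA·AB
    A ↦ AB
    B ↦ AC
    C ↦ CA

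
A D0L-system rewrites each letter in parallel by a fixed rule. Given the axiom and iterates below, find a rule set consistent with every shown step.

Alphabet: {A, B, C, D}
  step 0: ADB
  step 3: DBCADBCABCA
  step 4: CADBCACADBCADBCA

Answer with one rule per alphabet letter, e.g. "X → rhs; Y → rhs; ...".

  step 3 ⇒ step 4: DBCADBCABCA ⇒ CA·D·B·CA·CA·D·B·CA·D·B·CA
    A ↦ CA
    B ↦ D
    C ↦ B
    D ↦ CA

A->CA, B->D, C->B, D->CA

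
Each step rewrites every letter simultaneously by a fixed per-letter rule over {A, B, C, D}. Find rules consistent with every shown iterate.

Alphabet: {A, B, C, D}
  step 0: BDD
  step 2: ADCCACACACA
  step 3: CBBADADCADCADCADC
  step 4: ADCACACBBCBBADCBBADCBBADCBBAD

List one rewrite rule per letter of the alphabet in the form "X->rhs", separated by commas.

  step 3 ⇒ step 4: CBBADADCADCADCADC ⇒ AD·CA·CA·C·BB·C·BB·AD·C·BB·AD·C·BB·AD·C·BB·AD
    A ↦ C
    B ↦ CA
    C ↦ AD
    D ↦ BB

A->C, B->CA, C->AD, D->BB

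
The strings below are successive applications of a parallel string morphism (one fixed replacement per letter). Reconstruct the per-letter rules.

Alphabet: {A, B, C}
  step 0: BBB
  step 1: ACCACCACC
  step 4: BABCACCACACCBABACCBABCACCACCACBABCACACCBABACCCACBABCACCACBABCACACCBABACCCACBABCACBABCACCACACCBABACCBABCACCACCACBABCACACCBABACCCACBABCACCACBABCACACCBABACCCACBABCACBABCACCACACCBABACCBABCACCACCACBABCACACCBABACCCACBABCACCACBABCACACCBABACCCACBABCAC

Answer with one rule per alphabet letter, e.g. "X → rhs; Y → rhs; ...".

A->BAB, B->ACC, C->CAC

  step 0 ⇒ step 1: BBB ⇒ ACC·ACC·ACC
    B ↦ ACC
    A ↦ BAB  (constrained at step 1)
    C ↦ CAC  (constrained at step 1)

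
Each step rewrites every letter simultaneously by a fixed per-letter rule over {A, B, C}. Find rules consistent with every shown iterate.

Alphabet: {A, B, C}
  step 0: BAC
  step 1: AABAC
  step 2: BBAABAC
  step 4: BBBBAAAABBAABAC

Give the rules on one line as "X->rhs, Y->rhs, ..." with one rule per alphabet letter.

A->B, B->AA, C->AC

  step 1 ⇒ step 2: AABAC ⇒ B·B·AA·B·AC
    A ↦ B
    B ↦ AA
    C ↦ AC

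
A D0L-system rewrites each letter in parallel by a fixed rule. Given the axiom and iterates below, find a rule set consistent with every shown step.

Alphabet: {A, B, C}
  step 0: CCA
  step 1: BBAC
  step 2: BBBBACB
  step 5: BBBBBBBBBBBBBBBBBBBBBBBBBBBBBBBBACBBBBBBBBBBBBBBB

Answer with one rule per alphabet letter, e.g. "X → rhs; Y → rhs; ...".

A->AC, B->BB, C->B

  step 1 ⇒ step 2: BBAC ⇒ BB·BB·AC·B
    A ↦ AC
    B ↦ BB
    C ↦ B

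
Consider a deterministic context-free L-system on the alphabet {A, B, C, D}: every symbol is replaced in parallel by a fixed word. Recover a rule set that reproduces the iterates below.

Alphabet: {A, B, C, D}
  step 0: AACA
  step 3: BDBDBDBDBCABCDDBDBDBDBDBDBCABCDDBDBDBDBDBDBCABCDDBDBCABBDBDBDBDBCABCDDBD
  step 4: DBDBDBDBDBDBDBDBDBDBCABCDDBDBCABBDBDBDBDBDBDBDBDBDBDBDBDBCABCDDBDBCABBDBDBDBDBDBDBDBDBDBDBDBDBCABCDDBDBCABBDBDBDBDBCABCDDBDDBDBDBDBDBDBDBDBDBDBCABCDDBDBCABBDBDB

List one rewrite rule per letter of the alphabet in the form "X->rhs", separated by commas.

A->BCD, B->DBD, C->BCA, D->B

  step 3 ⇒ step 4: BDBDBDBDBCABCDDBDBDBDBDBDBCABCDDBDBDBDBDBDBCABCDDBDBCABBDBDBDBDBCABCDDBD ⇒ DBD·B·DBD·B·DBD·B·DBD·B·DBD·BCA·BCD·DBD·BCA·B·B·DBD·B·DBD·B·DBD·B·DBD·B·DBD·B·DBD·BCA·BCD·DBD·BCA·B·B·DBD·B·DBD·B·DBD·B·DBD·B·DBD·B·DBD·BCA·BCD·DBD·BCA·B·B·DBD·B·DBD·BCA·BCD·DBD·DBD·B·DBD·B·DBD·B·DBD·B·DBD·BCA·BCD·DBD·BCA·B·B·DBD·B
    A ↦ BCD
    B ↦ DBD
    C ↦ BCA
    D ↦ B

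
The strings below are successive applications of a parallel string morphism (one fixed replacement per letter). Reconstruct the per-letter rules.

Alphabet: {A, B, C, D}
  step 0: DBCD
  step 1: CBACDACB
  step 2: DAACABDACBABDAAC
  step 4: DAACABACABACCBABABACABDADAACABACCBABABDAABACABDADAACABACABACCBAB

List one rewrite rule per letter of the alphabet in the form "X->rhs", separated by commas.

  step 1 ⇒ step 2: CBACDACB ⇒ DA·AC·AB·DA·CB·AB·DA·AC
    A ↦ AB
    B ↦ AC
    C ↦ DA
    D ↦ CB

A->AB, B->AC, C->DA, D->CB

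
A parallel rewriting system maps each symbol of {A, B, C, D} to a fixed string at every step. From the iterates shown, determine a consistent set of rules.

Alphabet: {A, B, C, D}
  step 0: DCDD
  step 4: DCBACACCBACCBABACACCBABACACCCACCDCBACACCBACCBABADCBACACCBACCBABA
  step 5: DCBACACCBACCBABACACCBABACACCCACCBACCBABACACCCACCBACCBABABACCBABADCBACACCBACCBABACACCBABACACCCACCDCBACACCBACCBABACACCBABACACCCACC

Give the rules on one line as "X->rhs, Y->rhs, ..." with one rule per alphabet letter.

  step 4 ⇒ step 5: DCBACACCBACCBABACACCBABACACCCACCDCBACACCBACCBABADCBACACCBACCBABA ⇒ DC·BA·CA·CC·BA·CC·BA·BA·CA·CC·BA·BA·CA·CC·CA·CC·BA·CC·BA·BA·CA·CC·CA·CC·BA·CC·BA·BA·BA·CC·BA·BA·DC·BA·CA·CC·BA·CC·BA·BA·CA·CC·BA·BA·CA·CC·CA·CC·DC·BA·CA·CC·BA·CC·BA·BA·CA·CC·BA·BA·CA·CC·CA·CC
    A ↦ CC
    B ↦ CA
    C ↦ BA
    D ↦ DC

A->CC, B->CA, C->BA, D->DC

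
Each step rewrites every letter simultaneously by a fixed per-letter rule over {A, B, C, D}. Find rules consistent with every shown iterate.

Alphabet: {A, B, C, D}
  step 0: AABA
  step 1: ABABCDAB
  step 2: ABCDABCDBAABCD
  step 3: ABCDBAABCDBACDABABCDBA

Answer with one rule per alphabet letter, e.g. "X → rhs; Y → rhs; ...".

  step 2 ⇒ step 3: ABCDABCDBAABCD ⇒ AB·CD·B·A·AB·CD·B·A·CD·AB·AB·CD·B·A
    A ↦ AB
    B ↦ CD
    C ↦ B
    D ↦ A

A->AB, B->CD, C->B, D->A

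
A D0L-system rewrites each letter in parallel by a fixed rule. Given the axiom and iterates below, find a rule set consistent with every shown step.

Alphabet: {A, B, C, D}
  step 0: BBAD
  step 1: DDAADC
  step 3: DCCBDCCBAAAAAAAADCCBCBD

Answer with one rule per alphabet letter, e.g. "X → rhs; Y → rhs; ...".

  step 0 ⇒ step 1: BBAD ⇒ D·D·AA·DC
    A ↦ AA
    B ↦ D
    D ↦ DC
    C ↦ CB  (constrained at step 1)

A->AA, B->D, C->CB, D->DC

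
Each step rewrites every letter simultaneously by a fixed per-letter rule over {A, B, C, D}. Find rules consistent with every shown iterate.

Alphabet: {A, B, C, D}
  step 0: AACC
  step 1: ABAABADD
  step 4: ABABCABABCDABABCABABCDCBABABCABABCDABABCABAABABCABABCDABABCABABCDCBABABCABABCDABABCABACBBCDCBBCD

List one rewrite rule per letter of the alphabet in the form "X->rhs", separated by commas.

  step 0 ⇒ step 1: AACC ⇒ ABA·ABA·D·D
    A ↦ ABA
    C ↦ D
    B ↦ BC  (constrained at step 1)
    D ↦ CB  (constrained at step 1)

A->ABA, B->BC, C->D, D->CB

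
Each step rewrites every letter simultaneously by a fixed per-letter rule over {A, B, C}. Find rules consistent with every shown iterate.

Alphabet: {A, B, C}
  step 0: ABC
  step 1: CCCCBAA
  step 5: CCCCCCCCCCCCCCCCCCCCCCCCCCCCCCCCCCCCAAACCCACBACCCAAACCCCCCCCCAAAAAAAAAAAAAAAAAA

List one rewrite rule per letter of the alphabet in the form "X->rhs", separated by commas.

  step 0 ⇒ step 1: ABC ⇒ CCC·CBA·A
    A ↦ CCC
    B ↦ CBA
    C ↦ A

A->CCC, B->CBA, C->A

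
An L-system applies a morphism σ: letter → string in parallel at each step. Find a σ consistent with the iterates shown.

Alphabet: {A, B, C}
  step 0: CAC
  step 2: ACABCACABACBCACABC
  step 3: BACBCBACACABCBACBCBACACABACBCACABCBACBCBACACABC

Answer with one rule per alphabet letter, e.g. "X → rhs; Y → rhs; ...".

  step 2 ⇒ step 3: ACABCACABACBCACABC ⇒ BAC·BC·BAC·ACA·BC·BAC·BC·BAC·ACA·BAC·BC·ACA·BC·BAC·BC·BAC·ACA·BC
    A ↦ BAC
    B ↦ ACA
    C ↦ BC

A->BAC, B->ACA, C->BC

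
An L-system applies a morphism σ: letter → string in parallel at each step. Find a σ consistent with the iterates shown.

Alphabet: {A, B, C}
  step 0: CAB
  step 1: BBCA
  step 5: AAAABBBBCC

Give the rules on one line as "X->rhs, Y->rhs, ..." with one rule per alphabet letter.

A->C, B->A, C->BB

  step 0 ⇒ step 1: CAB ⇒ BB·C·A
    A ↦ C
    B ↦ A
    C ↦ BB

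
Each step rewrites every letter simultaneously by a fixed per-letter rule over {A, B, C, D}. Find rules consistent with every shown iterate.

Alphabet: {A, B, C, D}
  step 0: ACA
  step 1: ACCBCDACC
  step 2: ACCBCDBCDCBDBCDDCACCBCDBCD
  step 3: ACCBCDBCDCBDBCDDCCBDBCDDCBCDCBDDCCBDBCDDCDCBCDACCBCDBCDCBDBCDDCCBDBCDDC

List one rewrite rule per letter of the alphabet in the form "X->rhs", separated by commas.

A->ACC, B->CBD, C->BCD, D->DC

  step 2 ⇒ step 3: ACCBCDBCDCBDBCDDCACCBCDBCD ⇒ ACC·BCD·BCD·CBD·BCD·DC·CBD·BCD·DC·BCD·CBD·DC·CBD·BCD·DC·DC·BCD·ACC·BCD·BCD·CBD·BCD·DC·CBD·BCD·DC
    A ↦ ACC
    B ↦ CBD
    C ↦ BCD
    D ↦ DC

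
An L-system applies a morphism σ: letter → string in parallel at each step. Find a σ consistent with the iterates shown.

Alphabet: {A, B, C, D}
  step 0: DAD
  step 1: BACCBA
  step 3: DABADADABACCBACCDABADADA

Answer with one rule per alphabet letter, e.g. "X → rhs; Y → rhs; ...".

A->CC, B->CD, C->DA, D->BA

  step 0 ⇒ step 1: DAD ⇒ BA·CC·BA
    A ↦ CC
    D ↦ BA
    B ↦ CD  (constrained at step 1)
    C ↦ DA  (constrained at step 1)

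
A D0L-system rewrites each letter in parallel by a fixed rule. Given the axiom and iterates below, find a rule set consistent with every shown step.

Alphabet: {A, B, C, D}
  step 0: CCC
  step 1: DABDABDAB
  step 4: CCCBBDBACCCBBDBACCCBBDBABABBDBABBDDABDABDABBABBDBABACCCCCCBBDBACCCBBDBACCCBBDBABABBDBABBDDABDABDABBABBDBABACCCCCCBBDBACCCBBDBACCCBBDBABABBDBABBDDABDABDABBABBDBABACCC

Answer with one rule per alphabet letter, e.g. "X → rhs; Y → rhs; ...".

  step 0 ⇒ step 1: CCC ⇒ DAB·DAB·DAB
    C ↦ DAB
    A ↦ BBD  (constrained at step 1)
    B ↦ BA  (constrained at step 1)
    D ↦ CCC  (constrained at step 1)

A->BBD, B->BA, C->DAB, D->CCC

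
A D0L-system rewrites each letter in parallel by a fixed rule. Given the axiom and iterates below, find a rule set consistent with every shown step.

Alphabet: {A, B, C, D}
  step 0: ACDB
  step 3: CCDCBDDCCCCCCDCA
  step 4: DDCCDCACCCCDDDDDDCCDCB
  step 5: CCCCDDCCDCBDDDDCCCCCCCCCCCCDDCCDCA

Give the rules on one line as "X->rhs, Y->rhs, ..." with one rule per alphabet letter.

A->CB, B->CA, C->D, D->CC

  step 4 ⇒ step 5: DDCCDCACCCCDDDDDDCCDCB ⇒ CC·CC·D·D·CC·D·CB·D·D·D·D·CC·CC·CC·CC·CC·CC·D·D·CC·D·CA
    A ↦ CB
    B ↦ CA
    C ↦ D
    D ↦ CC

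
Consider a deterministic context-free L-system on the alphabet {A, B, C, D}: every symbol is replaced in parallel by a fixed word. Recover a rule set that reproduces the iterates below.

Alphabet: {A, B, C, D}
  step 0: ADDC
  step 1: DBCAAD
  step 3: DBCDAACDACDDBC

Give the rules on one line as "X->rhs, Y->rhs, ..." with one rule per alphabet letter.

  step 0 ⇒ step 1: ADDC ⇒ DBC·A·A·D
    A ↦ DBC
    C ↦ D
    D ↦ A
    B ↦ C  (constrained at step 1)

A->DBC, B->C, C->D, D->A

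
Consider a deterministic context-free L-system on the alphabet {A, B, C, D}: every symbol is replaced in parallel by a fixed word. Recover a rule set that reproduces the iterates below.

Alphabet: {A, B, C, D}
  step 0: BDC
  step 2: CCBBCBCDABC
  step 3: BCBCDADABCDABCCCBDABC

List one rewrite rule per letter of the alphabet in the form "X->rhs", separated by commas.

A->B, B->DA, C->BC, D->CC

  step 2 ⇒ step 3: CCBBCBCDABC ⇒ BC·BC·DA·DA·BC·DA·BC·CC·B·DA·BC
    A ↦ B
    B ↦ DA
    C ↦ BC
    D ↦ CC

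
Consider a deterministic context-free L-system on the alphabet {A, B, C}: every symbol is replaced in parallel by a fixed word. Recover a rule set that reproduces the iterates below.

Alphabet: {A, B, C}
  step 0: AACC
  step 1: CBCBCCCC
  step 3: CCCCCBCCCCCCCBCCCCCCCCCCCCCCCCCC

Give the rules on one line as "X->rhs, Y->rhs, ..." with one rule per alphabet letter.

A->CB, B->AC, C->CC

  step 0 ⇒ step 1: AACC ⇒ CB·CB·CC·CC
    A ↦ CB
    C ↦ CC
    B ↦ AC  (constrained at step 1)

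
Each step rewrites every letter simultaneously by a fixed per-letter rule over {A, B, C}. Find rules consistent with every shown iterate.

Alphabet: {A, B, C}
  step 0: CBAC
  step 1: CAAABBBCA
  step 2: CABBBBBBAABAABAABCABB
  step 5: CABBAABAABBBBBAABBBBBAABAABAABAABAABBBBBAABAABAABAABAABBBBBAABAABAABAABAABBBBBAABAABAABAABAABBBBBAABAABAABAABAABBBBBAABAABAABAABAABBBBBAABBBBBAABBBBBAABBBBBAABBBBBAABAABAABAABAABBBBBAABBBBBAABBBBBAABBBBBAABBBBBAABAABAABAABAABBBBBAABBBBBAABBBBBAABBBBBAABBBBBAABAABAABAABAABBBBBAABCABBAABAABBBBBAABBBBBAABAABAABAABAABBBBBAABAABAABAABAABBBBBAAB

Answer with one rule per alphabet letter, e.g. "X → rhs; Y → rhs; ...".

A->BB, B->AAB, C->CA

  step 1 ⇒ step 2: CAAABBBCA ⇒ CA·BB·BB·BB·AAB·AAB·AAB·CA·BB
    A ↦ BB
    B ↦ AAB
    C ↦ CA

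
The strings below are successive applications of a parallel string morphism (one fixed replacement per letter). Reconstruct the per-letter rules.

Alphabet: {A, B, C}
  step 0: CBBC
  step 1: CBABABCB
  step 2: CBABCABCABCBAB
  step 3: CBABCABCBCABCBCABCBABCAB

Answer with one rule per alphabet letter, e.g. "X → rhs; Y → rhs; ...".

  step 2 ⇒ step 3: CBABCABCABCBAB ⇒ CB·AB·C·AB·CB·C·AB·CB·C·AB·CB·AB·C·AB
    A ↦ C
    B ↦ AB
    C ↦ CB

A->C, B->AB, C->CB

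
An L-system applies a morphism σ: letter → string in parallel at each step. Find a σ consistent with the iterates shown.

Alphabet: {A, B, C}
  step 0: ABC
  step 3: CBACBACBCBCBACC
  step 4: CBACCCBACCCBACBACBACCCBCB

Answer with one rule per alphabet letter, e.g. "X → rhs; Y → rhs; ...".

A->CC, B->A, C->CB

  step 3 ⇒ step 4: CBACBACBCBCBACC ⇒ CB·A·CC·CB·A·CC·CB·A·CB·A·CB·A·CC·CB·CB
    A ↦ CC
    B ↦ A
    C ↦ CB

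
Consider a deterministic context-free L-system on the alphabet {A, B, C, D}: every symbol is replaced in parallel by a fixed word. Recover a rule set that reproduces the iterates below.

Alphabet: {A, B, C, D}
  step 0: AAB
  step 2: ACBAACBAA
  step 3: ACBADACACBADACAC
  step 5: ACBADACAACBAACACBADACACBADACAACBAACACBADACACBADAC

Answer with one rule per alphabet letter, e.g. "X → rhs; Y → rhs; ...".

  step 2 ⇒ step 3: ACBAACBAA ⇒ AC·BA·D·AC·AC·BA·D·AC·AC
    A ↦ AC
    B ↦ D
    C ↦ BA
    D ↦ A  (constrained at step 3)

A->AC, B->D, C->BA, D->A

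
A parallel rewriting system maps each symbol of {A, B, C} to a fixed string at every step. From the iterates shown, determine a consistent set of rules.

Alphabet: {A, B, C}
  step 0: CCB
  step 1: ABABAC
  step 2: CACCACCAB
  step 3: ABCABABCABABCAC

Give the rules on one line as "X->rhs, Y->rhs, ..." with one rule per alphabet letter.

A->C, B->AC, C->AB

  step 2 ⇒ step 3: CACCACCAB ⇒ AB·C·AB·AB·C·AB·AB·C·AC
    A ↦ C
    B ↦ AC
    C ↦ AB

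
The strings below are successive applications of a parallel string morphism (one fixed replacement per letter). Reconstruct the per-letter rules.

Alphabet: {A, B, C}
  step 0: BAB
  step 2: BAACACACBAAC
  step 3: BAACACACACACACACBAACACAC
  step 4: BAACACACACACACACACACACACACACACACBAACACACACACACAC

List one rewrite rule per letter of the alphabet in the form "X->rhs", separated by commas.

A->AC, B->BA, C->AC

  step 3 ⇒ step 4: BAACACACACACACACBAACACAC ⇒ BA·AC·AC·AC·AC·AC·AC·AC·AC·AC·AC·AC·AC·AC·AC·AC·BA·AC·AC·AC·AC·AC·AC·AC
    A ↦ AC
    B ↦ BA
    C ↦ AC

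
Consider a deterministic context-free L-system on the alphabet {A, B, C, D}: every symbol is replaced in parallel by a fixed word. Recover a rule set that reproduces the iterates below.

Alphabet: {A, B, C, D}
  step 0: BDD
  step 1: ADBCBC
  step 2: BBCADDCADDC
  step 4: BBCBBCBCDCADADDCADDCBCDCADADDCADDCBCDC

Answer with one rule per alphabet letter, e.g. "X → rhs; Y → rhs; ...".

  step 1 ⇒ step 2: ADBCBC ⇒ B·BC·AD·DC·AD·DC
    A ↦ B
    B ↦ AD
    C ↦ DC
    D ↦ BC

A->B, B->AD, C->DC, D->BC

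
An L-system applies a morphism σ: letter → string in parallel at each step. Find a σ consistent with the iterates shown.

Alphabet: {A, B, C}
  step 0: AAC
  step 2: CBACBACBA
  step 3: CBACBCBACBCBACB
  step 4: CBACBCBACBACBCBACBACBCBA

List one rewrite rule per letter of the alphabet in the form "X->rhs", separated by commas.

  step 3 ⇒ step 4: CBACBCBACBCBACB ⇒ CB·A·CB·CB·A·CB·A·CB·CB·A·CB·A·CB·CB·A
    A ↦ CB
    B ↦ A
    C ↦ CB

A->CB, B->A, C->CB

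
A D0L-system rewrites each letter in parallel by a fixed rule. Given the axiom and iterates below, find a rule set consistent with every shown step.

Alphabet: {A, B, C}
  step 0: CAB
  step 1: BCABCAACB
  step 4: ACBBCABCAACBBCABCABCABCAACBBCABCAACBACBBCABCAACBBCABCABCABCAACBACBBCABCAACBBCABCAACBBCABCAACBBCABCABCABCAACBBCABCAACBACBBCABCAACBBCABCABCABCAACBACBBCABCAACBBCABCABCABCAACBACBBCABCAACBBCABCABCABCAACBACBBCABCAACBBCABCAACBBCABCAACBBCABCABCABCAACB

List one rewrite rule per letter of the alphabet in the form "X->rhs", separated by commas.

  step 0 ⇒ step 1: CAB ⇒ BCA·BCA·ACB
    A ↦ BCA
    B ↦ ACB
    C ↦ BCA

A->BCA, B->ACB, C->BCA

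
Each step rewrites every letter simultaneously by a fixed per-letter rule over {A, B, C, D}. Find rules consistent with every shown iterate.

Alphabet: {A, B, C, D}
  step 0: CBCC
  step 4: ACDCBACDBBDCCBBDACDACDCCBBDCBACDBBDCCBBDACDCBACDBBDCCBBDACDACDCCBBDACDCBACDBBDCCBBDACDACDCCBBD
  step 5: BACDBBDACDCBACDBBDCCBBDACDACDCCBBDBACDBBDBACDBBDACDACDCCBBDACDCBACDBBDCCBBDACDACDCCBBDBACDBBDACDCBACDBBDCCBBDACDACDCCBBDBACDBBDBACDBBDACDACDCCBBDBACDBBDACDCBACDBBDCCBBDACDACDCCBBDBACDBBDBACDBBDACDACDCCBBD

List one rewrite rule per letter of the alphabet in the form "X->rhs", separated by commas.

A->B, B->C, C->ACD, D->BBD

  step 4 ⇒ step 5: ACDCBACDBBDCCBBDACDACDCCBBDCBACDBBDCCBBDACDCBACDBBDCCBBDACDACDCCBBDACDCBACDBBDCCBBDACDACDCCBBD ⇒ B·ACD·BBD·ACD·C·B·ACD·BBD·C·C·BBD·ACD·ACD·C·C·BBD·B·ACD·BBD·B·ACD·BBD·ACD·ACD·C·C·BBD·ACD·C·B·ACD·BBD·C·C·BBD·ACD·ACD·C·C·BBD·B·ACD·BBD·ACD·C·B·ACD·BBD·C·C·BBD·ACD·ACD·C·C·BBD·B·ACD·BBD·B·ACD·BBD·ACD·ACD·C·C·BBD·B·ACD·BBD·ACD·C·B·ACD·BBD·C·C·BBD·ACD·ACD·C·C·BBD·B·ACD·BBD·B·ACD·BBD·ACD·ACD·C·C·BBD
    A ↦ B
    B ↦ C
    C ↦ ACD
    D ↦ BBD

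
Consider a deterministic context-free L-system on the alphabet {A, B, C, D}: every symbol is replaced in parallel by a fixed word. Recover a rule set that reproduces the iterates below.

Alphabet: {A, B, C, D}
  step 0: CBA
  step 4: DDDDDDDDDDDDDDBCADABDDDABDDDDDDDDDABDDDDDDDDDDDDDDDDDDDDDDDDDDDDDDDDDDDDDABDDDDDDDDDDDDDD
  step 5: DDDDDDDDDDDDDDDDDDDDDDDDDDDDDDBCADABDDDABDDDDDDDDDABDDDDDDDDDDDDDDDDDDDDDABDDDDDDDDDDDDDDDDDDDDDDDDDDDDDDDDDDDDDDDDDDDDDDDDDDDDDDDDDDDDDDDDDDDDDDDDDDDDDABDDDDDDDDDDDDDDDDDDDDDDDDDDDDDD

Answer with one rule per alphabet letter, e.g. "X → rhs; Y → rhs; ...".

A->DAB, B->DD, C->BCA, D->DD

  step 4 ⇒ step 5: DDDDDDDDDDDDDDBCADABDDDABDDDDDDDDDABDDDDDDDDDDDDDDDDDDDDDDDDDDDDDDDDDDDDDABDDDDDDDDDDDDDD ⇒ DD·DD·DD·DD·DD·DD·DD·DD·DD·DD·DD·DD·DD·DD·DD·BCA·DAB·DD·DAB·DD·DD·DD·DD·DAB·DD·DD·DD·DD·DD·DD·DD·DD·DD·DD·DAB·DD·DD·DD·DD·DD·DD·DD·DD·DD·DD·DD·DD·DD·DD·DD·DD·DD·DD·DD·DD·DD·DD·DD·DD·DD·DD·DD·DD·DD·DD·DD·DD·DD·DD·DD·DD·DD·DD·DAB·DD·DD·DD·DD·DD·DD·DD·DD·DD·DD·DD·DD·DD·DD·DD
    A ↦ DAB
    B ↦ DD
    C ↦ BCA
    D ↦ DD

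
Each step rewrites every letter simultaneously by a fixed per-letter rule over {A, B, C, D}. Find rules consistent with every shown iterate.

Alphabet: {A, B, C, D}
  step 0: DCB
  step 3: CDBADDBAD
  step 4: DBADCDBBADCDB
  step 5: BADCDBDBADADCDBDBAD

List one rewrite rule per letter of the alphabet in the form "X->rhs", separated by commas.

A->CD, B->AD, C->D, D->B

  step 4 ⇒ step 5: DBADCDBBADCDB ⇒ B·AD·CD·B·D·B·AD·AD·CD·B·D·B·AD
    A ↦ CD
    B ↦ AD
    C ↦ D
    D ↦ B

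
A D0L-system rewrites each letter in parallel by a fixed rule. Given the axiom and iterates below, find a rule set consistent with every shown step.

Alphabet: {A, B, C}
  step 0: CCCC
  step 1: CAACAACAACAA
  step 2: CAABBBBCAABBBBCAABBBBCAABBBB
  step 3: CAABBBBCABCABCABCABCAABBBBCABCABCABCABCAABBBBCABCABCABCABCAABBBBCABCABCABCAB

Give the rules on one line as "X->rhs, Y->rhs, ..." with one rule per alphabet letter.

A->BB, B->CAB, C->CAA

  step 2 ⇒ step 3: CAABBBBCAABBBBCAABBBBCAABBBB ⇒ CAA·BB·BB·CAB·CAB·CAB·CAB·CAA·BB·BB·CAB·CAB·CAB·CAB·CAA·BB·BB·CAB·CAB·CAB·CAB·CAA·BB·BB·CAB·CAB·CAB·CAB
    A ↦ BB
    B ↦ CAB
    C ↦ CAA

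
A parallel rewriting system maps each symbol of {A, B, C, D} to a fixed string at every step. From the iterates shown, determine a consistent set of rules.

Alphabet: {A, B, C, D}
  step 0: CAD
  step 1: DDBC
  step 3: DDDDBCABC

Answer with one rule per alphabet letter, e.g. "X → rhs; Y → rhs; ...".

A->DB, B->CAB, C->D, D->C

  step 0 ⇒ step 1: CAD ⇒ D·DB·C
    A ↦ DB
    C ↦ D
    D ↦ C
    B ↦ CAB  (constrained at step 1)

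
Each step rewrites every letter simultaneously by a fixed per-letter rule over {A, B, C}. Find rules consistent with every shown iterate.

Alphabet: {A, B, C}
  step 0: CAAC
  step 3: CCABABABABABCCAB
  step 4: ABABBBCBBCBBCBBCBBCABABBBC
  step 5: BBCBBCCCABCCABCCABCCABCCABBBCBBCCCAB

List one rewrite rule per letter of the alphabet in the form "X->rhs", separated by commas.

  step 4 ⇒ step 5: ABABBBCBBCBBCBBCBBCABABBBC ⇒ BB·C·BB·C·C·C·AB·C·C·AB·C·C·AB·C·C·AB·C·C·AB·BB·C·BB·C·C·C·AB
    A ↦ BB
    B ↦ C
    C ↦ AB

A->BB, B->C, C->AB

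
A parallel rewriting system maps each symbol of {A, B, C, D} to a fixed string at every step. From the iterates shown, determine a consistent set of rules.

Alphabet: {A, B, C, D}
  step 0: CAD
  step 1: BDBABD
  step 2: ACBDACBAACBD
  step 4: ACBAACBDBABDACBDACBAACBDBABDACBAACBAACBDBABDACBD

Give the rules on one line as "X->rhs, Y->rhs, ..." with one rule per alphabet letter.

  step 1 ⇒ step 2: BDBABD ⇒ AC·BD·AC·BA·AC·BD
    A ↦ BA
    B ↦ AC
    D ↦ BD
  step 0 ⇒ step 1: CAD ⇒ BD·BA·BD
    C ↦ BD

A->BA, B->AC, C->BD, D->BD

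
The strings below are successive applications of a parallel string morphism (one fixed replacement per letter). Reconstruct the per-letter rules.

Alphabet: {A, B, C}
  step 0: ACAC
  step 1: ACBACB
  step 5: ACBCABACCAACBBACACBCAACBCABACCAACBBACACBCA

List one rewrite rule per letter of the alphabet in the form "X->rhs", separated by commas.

A->AC, B->CA, C->B

  step 0 ⇒ step 1: ACAC ⇒ AC·B·AC·B
    A ↦ AC
    C ↦ B
    B ↦ CA  (constrained at step 1)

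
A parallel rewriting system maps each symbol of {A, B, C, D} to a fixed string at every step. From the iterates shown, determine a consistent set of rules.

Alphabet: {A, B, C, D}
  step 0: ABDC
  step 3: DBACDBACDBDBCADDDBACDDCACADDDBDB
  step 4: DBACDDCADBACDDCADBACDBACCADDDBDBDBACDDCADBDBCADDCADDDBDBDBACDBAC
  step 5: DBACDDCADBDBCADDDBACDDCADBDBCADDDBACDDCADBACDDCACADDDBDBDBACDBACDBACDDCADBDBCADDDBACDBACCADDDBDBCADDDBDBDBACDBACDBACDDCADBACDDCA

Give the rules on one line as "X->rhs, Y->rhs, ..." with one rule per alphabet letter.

  step 4 ⇒ step 5: DBACDDCADBACDDCADBACDBACCADDDBDBDBACDDCADBDBCADDCADDDBDBDBACDBAC ⇒ DB·AC·DD·CA·DB·DB·CA·DD·DB·AC·DD·CA·DB·DB·CA·DD·DB·AC·DD·CA·DB·AC·DD·CA·CA·DD·DB·DB·DB·AC·DB·AC·DB·AC·DD·CA·DB·DB·CA·DD·DB·AC·DB·AC·CA·DD·DB·DB·CA·DD·DB·DB·DB·AC·DB·AC·DB·AC·DD·CA·DB·AC·DD·CA
    A ↦ DD
    B ↦ AC
    C ↦ CA
    D ↦ DB

A->DD, B->AC, C->CA, D->DB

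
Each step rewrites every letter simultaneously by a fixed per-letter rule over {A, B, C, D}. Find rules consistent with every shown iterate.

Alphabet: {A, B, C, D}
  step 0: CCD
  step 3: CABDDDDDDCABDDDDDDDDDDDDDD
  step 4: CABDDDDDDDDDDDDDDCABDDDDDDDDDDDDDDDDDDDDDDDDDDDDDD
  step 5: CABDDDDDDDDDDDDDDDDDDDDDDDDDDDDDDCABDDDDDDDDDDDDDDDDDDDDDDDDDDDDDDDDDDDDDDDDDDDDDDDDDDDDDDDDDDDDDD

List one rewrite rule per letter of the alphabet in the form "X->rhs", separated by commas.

A->D, B->D, C->CAB, D->DD

  step 4 ⇒ step 5: CABDDDDDDDDDDDDDDCABDDDDDDDDDDDDDDDDDDDDDDDDDDDDDD ⇒ CAB·D·D·DD·DD·DD·DD·DD·DD·DD·DD·DD·DD·DD·DD·DD·DD·CAB·D·D·DD·DD·DD·DD·DD·DD·DD·DD·DD·DD·DD·DD·DD·DD·DD·DD·DD·DD·DD·DD·DD·DD·DD·DD·DD·DD·DD·DD·DD·DD
    A ↦ D
    B ↦ D
    C ↦ CAB
    D ↦ DD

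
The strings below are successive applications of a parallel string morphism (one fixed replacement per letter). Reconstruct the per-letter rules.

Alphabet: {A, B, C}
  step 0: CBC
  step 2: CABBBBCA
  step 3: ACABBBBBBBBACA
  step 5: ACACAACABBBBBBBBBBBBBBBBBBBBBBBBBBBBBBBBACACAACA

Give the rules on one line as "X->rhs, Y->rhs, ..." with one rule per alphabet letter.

A->CA, B->BB, C->A

  step 2 ⇒ step 3: CABBBBCA ⇒ A·CA·BB·BB·BB·BB·A·CA
    A ↦ CA
    B ↦ BB
    C ↦ A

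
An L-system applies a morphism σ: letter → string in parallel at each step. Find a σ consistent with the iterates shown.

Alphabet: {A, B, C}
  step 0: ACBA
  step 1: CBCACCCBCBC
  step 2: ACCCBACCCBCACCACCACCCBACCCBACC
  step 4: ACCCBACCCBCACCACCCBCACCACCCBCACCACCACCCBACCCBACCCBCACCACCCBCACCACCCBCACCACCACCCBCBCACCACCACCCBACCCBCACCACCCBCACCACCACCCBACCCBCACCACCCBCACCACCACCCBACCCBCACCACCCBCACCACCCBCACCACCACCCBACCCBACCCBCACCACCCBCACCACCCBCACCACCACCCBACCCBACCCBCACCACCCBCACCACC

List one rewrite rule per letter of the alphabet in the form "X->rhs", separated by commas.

  step 1 ⇒ step 2: CBCACCCBCBC ⇒ ACC·CB·ACC·CBC·ACC·ACC·ACC·CB·ACC·CB·ACC
    A ↦ CBC
    B ↦ CB
    C ↦ ACC

A->CBC, B->CB, C->ACC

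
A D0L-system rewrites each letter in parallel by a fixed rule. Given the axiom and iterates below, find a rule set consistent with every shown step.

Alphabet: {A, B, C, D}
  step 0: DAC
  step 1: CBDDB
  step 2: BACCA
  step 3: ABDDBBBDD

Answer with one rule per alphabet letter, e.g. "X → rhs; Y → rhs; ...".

  step 2 ⇒ step 3: BACCA ⇒ A·BDD·B·B·BDD
    A ↦ BDD
    B ↦ A
    C ↦ B
  step 0 ⇒ step 1: DAC ⇒ C·BDD·B
    D ↦ C

A->BDD, B->A, C->B, D->C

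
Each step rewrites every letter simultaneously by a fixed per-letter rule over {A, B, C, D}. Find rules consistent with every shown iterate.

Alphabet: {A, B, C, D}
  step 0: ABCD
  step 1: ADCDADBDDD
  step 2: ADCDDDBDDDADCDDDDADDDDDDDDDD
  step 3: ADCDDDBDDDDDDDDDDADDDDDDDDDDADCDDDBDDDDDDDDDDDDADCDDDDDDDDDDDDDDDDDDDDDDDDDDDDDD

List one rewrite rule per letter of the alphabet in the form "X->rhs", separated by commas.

A->ADC, B->DAD, C->B, D->DDD

  step 2 ⇒ step 3: ADCDDDBDDDADCDDDDADDDDDDDDDD ⇒ ADC·DDD·B·DDD·DDD·DDD·DAD·DDD·DDD·DDD·ADC·DDD·B·DDD·DDD·DDD·DDD·ADC·DDD·DDD·DDD·DDD·DDD·DDD·DDD·DDD·DDD·DDD
    A ↦ ADC
    B ↦ DAD
    C ↦ B
    D ↦ DDD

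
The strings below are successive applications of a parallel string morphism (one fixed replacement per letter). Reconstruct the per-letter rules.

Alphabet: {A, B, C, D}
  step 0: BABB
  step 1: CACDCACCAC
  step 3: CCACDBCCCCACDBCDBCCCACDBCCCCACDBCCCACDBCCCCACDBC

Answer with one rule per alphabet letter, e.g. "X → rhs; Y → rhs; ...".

  step 0 ⇒ step 1: BABB ⇒ CAC·D·CAC·CAC
    A ↦ D
    B ↦ CAC
    C ↦ DBC  (constrained at step 1)
    D ↦ C  (constrained at step 1)

A->D, B->CAC, C->DBC, D->C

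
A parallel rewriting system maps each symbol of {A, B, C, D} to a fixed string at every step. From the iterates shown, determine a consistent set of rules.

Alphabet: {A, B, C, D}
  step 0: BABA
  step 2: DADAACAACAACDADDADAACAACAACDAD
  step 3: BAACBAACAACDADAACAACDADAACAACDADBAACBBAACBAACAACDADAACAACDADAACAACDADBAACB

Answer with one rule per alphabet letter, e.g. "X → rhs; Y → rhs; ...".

A->AAC, B->CA, C->DAD, D->B

  step 2 ⇒ step 3: DADAACAACAACDADDADAACAACAACDAD ⇒ B·AAC·B·AAC·AAC·DAD·AAC·AAC·DAD·AAC·AAC·DAD·B·AAC·B·B·AAC·B·AAC·AAC·DAD·AAC·AAC·DAD·AAC·AAC·DAD·B·AAC·B
    A ↦ AAC
    C ↦ DAD
    D ↦ B
    B ↦ CA  (constrained at step 0)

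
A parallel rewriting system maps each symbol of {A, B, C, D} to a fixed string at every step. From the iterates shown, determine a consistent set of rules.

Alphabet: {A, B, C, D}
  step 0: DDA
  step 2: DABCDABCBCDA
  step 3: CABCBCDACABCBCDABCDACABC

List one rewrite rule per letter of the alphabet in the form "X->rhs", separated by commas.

A->BC, B->BC, C->DA, D->CA

  step 2 ⇒ step 3: DABCDABCBCDA ⇒ CA·BC·BC·DA·CA·BC·BC·DA·BC·DA·CA·BC
    A ↦ BC
    B ↦ BC
    C ↦ DA
    D ↦ CA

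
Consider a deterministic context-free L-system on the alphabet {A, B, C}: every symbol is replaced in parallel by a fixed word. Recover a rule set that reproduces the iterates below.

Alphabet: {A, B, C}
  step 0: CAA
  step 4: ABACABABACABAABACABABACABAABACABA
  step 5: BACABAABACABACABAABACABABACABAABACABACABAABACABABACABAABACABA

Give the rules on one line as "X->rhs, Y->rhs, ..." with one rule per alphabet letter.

  step 4 ⇒ step 5: ABACABABACABAABACABABACABAABACABA ⇒ BA·CA·BA·A·BA·CA·BA·CA·BA·A·BA·CA·BA·BA·CA·BA·A·BA·CA·BA·CA·BA·A·BA·CA·BA·BA·CA·BA·A·BA·CA·BA
    A ↦ BA
    B ↦ CA
    C ↦ A

A->BA, B->CA, C->A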